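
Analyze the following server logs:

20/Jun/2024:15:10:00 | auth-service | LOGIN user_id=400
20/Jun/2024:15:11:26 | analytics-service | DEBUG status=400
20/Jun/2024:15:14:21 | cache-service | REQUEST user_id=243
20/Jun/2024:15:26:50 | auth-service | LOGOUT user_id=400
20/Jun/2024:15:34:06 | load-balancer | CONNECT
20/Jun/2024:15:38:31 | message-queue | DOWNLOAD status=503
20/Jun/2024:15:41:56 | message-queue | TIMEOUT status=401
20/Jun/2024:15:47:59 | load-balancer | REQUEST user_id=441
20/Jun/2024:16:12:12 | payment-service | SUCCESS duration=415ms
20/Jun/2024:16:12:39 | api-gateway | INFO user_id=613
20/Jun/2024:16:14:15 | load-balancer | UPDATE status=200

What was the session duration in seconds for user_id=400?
1010

To calculate session duration:

1. Find LOGIN event for user_id=400: 20/Jun/2024:15:10:00
2. Find LOGOUT event for user_id=400: 20/Jun/2024:15:26:50
3. Session duration: 20/Jun/2024:15:26:50 - 20/Jun/2024:15:10:00 = 1010 seconds (16 minutes)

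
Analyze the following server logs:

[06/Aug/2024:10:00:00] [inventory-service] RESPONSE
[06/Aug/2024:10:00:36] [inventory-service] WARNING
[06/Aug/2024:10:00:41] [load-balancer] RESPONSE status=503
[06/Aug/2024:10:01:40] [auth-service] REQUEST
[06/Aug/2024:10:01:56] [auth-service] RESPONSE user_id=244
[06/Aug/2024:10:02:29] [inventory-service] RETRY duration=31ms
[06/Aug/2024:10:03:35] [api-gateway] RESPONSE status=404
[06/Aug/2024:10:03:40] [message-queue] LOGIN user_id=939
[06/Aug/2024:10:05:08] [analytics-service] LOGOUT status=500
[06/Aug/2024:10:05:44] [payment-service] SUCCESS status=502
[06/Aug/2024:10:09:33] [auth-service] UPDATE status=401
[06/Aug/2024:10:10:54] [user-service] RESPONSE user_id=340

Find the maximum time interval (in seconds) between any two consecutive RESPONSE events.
439

To find the longest gap:

1. Extract all RESPONSE events in chronological order
2. Calculate time differences between consecutive events
3. Find the maximum difference
4. Longest gap: 439 seconds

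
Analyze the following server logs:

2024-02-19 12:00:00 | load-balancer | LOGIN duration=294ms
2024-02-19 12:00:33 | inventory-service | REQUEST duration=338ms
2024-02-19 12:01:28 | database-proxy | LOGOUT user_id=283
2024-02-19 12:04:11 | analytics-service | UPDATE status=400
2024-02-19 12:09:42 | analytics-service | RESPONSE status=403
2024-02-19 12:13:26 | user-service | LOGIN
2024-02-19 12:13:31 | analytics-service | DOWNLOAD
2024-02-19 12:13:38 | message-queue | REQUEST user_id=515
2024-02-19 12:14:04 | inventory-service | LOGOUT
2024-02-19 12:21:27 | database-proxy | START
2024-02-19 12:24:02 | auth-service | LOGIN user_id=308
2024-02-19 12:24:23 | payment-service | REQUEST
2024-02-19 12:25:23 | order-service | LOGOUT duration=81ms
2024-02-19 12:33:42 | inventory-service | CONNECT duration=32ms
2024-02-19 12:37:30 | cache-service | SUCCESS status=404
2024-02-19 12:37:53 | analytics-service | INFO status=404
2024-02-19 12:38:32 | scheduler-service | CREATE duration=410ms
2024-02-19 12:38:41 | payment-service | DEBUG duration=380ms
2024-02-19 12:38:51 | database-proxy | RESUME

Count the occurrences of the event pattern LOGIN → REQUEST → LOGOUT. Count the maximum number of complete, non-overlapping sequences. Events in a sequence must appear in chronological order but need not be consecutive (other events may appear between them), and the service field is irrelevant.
3

To count sequences:

1. Look for pattern: LOGIN → REQUEST → LOGOUT
2. Greedily scan the log in chronological order, matching each sequence element in turn (ignoring service)
3. Each time the full pattern completes, increment the count and restart matching from the next event
4. Complete non-overlapping sequences found: 3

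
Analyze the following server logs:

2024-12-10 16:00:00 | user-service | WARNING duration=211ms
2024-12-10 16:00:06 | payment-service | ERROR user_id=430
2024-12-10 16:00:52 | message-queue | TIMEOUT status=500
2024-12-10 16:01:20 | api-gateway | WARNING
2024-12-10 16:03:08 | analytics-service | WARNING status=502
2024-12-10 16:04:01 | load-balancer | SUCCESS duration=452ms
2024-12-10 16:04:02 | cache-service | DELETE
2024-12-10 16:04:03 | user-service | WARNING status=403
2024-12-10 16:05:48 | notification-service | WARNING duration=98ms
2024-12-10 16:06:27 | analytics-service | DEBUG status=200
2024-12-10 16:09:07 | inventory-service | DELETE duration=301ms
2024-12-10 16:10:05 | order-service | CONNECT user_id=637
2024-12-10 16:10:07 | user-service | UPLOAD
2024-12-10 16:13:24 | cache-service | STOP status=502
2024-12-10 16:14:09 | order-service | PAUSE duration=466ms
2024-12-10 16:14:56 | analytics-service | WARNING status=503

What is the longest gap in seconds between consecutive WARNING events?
548

To find the longest gap:

1. Extract all WARNING events in chronological order
2. Calculate time differences between consecutive events
3. Find the maximum difference
4. Longest gap: 548 seconds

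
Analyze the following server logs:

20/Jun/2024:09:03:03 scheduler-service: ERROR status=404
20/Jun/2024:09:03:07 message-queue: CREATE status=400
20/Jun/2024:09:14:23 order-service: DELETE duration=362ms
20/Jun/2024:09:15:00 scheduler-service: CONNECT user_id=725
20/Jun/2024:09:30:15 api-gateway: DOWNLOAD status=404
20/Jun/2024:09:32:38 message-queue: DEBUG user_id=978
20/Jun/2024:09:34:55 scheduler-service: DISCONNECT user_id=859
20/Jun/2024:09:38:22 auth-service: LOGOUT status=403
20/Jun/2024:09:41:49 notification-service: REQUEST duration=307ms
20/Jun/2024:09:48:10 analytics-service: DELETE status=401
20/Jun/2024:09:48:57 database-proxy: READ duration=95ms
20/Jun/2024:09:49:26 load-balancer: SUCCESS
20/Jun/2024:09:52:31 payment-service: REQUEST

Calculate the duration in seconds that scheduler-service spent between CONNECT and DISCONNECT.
1195

To calculate state duration:

1. Find CONNECT event for scheduler-service: 20/Jun/2024:09:15:00
2. Find DISCONNECT event for scheduler-service: 20/Jun/2024:09:34:55
3. Calculate duration: 20/Jun/2024:09:34:55 - 20/Jun/2024:09:15:00 = 1195 seconds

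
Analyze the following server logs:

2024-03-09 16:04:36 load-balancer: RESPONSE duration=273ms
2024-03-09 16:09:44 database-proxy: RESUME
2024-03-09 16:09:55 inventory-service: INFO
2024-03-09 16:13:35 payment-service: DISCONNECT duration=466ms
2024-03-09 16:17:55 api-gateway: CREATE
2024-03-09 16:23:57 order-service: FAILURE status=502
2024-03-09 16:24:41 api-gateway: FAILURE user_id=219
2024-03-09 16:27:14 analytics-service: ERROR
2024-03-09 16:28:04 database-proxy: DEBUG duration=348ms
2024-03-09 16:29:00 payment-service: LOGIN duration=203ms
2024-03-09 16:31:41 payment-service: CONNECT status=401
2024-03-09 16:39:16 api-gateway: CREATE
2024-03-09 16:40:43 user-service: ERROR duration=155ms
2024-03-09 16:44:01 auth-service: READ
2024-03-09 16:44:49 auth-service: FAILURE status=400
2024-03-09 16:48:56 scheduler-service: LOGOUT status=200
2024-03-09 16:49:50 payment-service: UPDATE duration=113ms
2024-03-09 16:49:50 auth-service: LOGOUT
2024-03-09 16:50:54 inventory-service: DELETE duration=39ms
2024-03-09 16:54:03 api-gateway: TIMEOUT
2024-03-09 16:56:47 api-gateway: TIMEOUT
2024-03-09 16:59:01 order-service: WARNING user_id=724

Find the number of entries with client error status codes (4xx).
2

To find matching entries:

1. Pattern to match: client error status codes (4xx)
2. Scan each log entry for the pattern
3. Count matches: 2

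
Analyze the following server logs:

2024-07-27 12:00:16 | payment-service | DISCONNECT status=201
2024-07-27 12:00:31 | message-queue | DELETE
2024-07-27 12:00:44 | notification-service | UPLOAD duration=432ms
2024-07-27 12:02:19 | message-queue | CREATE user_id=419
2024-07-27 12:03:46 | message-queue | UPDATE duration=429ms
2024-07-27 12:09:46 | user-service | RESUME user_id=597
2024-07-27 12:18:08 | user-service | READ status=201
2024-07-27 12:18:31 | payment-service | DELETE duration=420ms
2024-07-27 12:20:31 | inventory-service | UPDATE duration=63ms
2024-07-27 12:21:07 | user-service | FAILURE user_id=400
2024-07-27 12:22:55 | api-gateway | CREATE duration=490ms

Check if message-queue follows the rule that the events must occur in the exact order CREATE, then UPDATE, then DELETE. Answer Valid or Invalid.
Invalid

To validate ordering:

1. Required order: CREATE → UPDATE → DELETE
2. Rule: the events must occur in the exact order CREATE, then UPDATE, then DELETE
3. Check actual order of events for message-queue
4. Result: Invalid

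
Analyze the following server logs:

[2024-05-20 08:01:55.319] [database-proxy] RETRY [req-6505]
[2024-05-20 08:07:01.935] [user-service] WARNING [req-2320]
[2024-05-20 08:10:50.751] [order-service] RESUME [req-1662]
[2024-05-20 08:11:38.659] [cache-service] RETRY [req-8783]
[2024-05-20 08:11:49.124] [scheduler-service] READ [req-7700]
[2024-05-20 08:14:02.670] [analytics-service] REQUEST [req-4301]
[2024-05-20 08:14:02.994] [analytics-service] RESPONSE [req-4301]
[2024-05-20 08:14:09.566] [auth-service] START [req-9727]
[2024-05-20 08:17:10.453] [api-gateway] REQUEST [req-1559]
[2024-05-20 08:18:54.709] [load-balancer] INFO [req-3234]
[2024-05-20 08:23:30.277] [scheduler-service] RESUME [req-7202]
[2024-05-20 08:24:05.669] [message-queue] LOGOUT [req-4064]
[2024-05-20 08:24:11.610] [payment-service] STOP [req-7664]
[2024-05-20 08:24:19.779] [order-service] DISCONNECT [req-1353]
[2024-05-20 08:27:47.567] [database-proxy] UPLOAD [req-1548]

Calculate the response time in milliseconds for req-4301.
324

To calculate latency:

1. Find REQUEST with id req-4301: 2024-05-20 08:14:02.670
2. Find RESPONSE with id req-4301: 2024-05-20 08:14:02.994
3. Latency: 2024-05-20 08:14:02.994 - 2024-05-20 08:14:02.670 = 324ms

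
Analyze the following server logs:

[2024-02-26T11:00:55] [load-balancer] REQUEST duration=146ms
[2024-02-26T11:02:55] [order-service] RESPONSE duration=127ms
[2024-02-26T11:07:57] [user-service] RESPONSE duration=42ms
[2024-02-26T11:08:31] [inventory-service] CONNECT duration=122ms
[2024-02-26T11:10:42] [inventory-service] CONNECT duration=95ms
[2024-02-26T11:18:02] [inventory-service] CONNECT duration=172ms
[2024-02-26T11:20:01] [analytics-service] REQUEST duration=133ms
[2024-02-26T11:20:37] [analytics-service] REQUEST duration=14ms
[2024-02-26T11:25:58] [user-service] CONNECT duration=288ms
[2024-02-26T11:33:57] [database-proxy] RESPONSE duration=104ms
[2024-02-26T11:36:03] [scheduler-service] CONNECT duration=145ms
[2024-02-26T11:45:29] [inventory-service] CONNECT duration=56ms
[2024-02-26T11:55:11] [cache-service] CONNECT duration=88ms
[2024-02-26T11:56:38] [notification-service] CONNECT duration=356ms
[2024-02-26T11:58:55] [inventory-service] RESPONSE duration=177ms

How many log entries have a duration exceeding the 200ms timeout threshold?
2

To count timeouts:

1. Threshold: 200ms
2. Extract duration from each log entry
3. Count entries where duration > 200
4. Timeout count: 2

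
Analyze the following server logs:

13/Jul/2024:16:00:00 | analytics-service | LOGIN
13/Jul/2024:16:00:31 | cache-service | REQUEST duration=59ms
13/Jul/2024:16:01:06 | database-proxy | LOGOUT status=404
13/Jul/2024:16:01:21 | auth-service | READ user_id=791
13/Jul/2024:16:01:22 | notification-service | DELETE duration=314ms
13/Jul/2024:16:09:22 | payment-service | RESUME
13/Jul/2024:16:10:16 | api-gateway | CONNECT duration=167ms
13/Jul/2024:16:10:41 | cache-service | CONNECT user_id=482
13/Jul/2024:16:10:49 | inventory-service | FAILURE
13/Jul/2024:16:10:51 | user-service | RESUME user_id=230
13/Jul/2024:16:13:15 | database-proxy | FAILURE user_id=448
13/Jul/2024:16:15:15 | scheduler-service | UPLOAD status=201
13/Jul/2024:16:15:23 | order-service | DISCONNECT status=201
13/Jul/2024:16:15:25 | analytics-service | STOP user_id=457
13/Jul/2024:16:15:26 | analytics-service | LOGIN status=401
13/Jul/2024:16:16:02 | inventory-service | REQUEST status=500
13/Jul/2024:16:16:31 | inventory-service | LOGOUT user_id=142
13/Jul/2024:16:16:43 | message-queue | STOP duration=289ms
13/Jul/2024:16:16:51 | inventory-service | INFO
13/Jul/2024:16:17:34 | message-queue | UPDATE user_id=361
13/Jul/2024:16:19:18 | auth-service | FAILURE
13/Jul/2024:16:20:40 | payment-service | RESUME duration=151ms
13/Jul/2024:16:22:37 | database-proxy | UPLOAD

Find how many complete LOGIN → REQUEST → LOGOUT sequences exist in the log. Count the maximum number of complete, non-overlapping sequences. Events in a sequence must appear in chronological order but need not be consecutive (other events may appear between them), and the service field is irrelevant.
2

To count sequences:

1. Look for pattern: LOGIN → REQUEST → LOGOUT
2. Greedily scan the log in chronological order, matching each sequence element in turn (ignoring service)
3. Each time the full pattern completes, increment the count and restart matching from the next event
4. Complete non-overlapping sequences found: 2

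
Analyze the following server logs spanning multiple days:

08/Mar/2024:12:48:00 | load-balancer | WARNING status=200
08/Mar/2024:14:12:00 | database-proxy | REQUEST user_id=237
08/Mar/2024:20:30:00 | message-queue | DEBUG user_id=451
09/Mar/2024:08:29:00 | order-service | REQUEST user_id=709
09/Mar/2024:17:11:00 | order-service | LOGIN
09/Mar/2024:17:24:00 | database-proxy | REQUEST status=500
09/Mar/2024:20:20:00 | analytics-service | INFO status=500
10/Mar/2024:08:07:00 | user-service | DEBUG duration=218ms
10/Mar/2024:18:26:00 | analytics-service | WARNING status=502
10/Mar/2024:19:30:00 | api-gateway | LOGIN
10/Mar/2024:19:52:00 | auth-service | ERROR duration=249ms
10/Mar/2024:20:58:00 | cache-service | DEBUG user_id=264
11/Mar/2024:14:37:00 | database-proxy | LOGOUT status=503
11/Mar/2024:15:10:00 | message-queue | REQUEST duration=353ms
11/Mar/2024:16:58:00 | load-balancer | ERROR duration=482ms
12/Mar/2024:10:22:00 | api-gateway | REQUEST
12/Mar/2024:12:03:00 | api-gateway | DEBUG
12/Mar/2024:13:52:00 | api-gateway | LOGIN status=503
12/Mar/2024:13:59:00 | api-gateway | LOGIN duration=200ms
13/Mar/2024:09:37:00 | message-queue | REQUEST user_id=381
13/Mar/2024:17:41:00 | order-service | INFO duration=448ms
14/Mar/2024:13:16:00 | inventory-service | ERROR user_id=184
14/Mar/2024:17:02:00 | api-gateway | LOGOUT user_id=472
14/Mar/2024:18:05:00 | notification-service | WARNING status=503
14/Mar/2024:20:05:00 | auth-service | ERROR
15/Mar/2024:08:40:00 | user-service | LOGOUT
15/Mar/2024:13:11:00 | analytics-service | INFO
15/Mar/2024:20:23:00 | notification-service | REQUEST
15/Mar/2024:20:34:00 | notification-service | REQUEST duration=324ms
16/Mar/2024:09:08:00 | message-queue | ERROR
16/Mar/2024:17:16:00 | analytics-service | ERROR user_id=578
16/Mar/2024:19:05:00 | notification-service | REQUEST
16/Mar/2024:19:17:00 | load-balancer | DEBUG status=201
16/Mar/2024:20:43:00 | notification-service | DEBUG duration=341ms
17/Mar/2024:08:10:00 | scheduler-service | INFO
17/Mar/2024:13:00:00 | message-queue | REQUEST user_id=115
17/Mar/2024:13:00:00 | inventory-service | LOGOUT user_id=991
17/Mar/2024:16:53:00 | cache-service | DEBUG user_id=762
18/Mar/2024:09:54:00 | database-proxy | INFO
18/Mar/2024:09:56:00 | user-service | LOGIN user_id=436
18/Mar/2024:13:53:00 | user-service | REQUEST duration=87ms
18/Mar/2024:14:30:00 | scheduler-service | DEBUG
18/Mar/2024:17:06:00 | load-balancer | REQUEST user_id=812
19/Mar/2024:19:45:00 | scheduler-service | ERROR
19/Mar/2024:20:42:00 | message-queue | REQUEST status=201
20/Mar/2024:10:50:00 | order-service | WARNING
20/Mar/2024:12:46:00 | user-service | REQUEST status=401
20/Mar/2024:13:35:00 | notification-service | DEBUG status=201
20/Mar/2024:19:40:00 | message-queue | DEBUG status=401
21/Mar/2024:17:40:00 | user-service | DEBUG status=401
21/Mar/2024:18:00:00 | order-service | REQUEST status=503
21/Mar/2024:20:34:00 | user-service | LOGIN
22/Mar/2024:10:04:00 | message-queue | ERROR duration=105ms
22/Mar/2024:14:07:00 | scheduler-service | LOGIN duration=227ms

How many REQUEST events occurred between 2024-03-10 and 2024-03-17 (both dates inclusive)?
7

To filter by date range:

1. Date range: 2024-03-10 through 2024-03-17, both dates inclusive
2. Filter for REQUEST events whose date falls in this range
3. Count matching events: 7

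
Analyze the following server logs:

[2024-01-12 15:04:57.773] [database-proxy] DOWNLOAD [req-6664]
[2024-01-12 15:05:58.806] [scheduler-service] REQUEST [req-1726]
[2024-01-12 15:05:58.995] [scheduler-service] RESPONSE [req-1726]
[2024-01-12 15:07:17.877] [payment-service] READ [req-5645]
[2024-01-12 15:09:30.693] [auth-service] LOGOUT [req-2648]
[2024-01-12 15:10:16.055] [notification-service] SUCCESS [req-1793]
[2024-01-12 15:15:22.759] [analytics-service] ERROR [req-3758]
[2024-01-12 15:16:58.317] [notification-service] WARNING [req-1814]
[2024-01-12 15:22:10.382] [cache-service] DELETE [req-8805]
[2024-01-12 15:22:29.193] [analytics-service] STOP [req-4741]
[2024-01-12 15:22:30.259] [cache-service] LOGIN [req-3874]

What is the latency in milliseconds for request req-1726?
189

To calculate latency:

1. Find REQUEST with id req-1726: 2024-01-12 15:05:58.806
2. Find RESPONSE with id req-1726: 2024-01-12 15:05:58.995
3. Latency: 2024-01-12 15:05:58.995 - 2024-01-12 15:05:58.806 = 189ms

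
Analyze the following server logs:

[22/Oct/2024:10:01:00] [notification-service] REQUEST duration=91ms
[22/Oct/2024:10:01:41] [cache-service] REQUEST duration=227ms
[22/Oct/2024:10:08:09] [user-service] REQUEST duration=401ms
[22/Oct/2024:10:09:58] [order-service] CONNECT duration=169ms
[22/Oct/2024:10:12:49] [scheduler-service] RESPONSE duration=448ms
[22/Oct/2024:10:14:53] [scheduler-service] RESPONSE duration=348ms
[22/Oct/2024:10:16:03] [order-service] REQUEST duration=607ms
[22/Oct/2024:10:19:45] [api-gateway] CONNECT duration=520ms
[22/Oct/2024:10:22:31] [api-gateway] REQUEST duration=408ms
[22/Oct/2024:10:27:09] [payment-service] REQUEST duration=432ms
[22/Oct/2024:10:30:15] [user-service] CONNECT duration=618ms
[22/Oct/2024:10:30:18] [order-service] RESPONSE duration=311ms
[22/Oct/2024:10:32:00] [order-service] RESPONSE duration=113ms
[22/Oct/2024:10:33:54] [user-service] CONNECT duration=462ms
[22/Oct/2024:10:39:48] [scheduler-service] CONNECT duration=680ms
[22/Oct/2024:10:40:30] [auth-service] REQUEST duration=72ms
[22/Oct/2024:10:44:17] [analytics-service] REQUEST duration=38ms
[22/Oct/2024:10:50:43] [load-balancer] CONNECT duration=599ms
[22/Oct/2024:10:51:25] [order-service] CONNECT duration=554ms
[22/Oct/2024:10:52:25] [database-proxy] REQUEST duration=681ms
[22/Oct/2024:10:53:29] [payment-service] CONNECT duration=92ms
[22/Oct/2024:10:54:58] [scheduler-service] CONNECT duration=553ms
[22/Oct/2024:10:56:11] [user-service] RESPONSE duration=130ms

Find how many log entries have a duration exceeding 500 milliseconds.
8

To count timeouts:

1. Threshold: 500ms
2. Extract duration from each log entry
3. Count entries where duration > 500
4. Timeout count: 8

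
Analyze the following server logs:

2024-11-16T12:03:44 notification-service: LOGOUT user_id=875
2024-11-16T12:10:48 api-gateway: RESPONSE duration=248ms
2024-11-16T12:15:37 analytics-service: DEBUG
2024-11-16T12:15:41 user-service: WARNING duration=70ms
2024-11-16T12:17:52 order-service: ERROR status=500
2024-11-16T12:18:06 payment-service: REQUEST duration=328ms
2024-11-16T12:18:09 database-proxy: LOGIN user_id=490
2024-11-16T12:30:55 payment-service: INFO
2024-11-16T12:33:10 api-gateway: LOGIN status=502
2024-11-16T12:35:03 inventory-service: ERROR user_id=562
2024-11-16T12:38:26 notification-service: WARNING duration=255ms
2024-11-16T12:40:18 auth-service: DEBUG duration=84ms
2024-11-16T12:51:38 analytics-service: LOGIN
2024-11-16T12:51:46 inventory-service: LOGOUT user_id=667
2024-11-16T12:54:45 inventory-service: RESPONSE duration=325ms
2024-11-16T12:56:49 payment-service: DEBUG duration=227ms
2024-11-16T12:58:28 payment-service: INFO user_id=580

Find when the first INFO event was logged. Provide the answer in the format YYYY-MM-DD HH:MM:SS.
2024-11-16 12:30:55

To find the first event:

1. Filter for all INFO events
2. Sort by timestamp
3. Select the first one
4. Timestamp: 2024-11-16 12:30:55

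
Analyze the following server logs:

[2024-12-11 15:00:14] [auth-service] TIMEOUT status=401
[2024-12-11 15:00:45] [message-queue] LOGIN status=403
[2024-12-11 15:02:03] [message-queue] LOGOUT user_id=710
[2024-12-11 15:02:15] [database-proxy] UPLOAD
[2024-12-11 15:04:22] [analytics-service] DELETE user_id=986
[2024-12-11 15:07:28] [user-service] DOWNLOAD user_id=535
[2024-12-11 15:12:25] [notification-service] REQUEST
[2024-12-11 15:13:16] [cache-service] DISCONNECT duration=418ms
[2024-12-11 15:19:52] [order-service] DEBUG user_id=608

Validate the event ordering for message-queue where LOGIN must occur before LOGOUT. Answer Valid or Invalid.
Valid

To validate ordering:

1. Required order: LOGIN → LOGOUT
2. Rule: LOGIN must occur before LOGOUT
3. Check actual order of events for message-queue
4. Result: Valid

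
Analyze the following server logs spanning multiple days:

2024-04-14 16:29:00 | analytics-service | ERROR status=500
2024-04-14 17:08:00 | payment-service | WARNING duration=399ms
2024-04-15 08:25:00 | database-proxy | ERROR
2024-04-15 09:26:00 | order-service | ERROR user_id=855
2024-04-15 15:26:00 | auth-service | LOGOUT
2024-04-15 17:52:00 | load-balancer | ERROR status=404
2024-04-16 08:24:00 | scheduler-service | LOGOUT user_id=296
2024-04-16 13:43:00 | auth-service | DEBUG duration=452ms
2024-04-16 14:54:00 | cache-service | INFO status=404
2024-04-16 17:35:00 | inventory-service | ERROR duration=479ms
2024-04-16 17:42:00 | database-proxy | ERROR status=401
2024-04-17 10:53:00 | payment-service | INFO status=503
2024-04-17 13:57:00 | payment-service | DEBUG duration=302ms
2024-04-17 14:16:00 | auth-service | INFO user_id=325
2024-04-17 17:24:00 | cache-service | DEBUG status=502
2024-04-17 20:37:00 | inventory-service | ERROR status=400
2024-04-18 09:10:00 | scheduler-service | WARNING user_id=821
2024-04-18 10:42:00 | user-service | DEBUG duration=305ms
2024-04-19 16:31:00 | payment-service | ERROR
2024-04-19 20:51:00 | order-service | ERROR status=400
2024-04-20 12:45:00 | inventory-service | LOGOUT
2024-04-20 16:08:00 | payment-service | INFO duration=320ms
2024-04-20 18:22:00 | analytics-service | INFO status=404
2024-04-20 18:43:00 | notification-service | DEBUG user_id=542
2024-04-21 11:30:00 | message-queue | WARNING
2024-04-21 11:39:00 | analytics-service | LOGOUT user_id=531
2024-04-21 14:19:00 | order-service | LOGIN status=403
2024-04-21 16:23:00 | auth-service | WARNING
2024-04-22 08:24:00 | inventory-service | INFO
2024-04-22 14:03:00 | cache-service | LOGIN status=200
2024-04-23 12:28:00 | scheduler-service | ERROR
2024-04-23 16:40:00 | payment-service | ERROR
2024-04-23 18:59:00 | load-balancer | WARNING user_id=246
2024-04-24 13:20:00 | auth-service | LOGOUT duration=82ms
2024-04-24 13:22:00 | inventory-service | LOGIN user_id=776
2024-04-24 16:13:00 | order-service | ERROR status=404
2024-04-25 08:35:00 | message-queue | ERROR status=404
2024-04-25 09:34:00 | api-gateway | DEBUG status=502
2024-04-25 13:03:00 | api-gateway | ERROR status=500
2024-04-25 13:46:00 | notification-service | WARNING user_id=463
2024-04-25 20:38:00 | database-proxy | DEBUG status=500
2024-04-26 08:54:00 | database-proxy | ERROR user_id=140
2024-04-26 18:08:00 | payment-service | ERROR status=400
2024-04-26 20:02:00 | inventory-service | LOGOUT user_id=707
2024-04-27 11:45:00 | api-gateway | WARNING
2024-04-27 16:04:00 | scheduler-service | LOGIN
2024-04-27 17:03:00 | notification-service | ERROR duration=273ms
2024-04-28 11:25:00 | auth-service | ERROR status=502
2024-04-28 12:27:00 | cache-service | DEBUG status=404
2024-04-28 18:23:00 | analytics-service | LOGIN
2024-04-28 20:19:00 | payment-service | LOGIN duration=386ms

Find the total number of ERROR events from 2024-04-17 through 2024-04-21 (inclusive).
3

To filter by date range:

1. Date range: 2024-04-17 through 2024-04-21, both dates inclusive
2. Filter for ERROR events whose date falls in this range
3. Count matching events: 3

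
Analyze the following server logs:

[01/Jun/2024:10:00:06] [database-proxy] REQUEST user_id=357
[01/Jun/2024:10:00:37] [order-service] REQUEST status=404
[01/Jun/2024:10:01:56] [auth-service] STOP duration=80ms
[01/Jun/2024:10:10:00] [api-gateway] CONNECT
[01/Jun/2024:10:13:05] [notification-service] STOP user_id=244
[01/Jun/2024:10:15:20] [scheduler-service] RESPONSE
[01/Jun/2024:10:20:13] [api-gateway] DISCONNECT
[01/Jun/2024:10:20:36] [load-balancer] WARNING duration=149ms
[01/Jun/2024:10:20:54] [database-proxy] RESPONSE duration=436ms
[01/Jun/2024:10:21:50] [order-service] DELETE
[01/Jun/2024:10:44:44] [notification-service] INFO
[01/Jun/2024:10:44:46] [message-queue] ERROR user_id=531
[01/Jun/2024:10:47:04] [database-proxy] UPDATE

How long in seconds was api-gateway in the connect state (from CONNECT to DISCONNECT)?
613

To calculate state duration:

1. Find CONNECT event for api-gateway: 01/Jun/2024:10:10:00
2. Find DISCONNECT event for api-gateway: 01/Jun/2024:10:20:13
3. Calculate duration: 01/Jun/2024:10:20:13 - 01/Jun/2024:10:10:00 = 613 seconds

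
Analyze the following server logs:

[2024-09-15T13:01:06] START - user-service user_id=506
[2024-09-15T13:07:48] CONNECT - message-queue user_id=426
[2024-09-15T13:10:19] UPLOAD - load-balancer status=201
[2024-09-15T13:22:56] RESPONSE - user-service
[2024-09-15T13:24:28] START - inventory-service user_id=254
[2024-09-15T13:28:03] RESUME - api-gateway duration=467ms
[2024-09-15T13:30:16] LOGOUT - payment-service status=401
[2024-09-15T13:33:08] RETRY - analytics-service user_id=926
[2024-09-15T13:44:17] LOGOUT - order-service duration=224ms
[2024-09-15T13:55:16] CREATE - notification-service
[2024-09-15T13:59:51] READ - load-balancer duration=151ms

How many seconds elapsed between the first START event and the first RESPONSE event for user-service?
1310

To find the time between events:

1. Locate the first START event for user-service: 2024-09-15T13:01:06
2. Locate the first RESPONSE event for user-service: 2024-09-15T13:22:56
3. Calculate the difference: 2024-09-15T13:22:56 - 2024-09-15T13:01:06 = 1310 seconds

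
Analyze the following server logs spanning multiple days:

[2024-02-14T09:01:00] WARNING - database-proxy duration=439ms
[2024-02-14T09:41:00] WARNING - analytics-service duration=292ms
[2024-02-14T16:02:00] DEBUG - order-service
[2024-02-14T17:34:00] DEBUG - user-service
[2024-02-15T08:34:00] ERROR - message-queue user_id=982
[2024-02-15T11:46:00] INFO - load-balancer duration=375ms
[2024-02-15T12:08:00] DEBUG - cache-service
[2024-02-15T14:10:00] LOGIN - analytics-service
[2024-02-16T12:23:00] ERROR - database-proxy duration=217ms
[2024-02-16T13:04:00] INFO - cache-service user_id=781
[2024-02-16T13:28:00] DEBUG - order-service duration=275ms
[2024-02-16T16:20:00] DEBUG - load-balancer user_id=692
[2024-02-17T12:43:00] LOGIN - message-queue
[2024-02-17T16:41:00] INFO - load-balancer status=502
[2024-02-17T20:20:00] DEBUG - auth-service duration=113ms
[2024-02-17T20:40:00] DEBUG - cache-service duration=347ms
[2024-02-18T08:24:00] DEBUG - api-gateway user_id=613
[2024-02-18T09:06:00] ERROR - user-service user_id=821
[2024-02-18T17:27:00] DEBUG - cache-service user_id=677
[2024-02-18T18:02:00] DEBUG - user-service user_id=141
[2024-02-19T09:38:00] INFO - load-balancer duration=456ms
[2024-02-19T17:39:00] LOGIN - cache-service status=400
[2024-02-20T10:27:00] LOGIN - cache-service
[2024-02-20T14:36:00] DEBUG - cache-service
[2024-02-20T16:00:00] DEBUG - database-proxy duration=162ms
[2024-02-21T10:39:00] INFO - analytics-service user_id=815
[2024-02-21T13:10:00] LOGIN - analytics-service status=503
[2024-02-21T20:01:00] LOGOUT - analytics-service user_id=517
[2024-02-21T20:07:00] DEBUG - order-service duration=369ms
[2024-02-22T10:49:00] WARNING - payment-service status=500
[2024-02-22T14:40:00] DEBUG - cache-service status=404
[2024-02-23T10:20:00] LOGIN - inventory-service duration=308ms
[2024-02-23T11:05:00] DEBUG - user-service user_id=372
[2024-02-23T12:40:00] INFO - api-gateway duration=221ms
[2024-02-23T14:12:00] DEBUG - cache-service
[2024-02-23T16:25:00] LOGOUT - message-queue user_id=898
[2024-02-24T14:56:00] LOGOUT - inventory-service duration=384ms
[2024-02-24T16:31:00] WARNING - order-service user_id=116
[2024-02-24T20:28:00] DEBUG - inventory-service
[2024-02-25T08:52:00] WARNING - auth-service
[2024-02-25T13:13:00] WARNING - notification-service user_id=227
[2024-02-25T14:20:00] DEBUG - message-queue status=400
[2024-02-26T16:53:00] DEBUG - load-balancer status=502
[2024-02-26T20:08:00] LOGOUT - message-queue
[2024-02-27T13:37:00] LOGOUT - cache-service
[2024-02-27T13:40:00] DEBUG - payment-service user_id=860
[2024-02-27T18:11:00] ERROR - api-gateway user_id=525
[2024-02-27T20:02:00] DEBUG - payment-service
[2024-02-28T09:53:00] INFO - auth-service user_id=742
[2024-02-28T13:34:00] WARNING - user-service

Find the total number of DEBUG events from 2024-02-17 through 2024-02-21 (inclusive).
8

To filter by date range:

1. Date range: 2024-02-17 through 2024-02-21, both dates inclusive
2. Filter for DEBUG events whose date falls in this range
3. Count matching events: 8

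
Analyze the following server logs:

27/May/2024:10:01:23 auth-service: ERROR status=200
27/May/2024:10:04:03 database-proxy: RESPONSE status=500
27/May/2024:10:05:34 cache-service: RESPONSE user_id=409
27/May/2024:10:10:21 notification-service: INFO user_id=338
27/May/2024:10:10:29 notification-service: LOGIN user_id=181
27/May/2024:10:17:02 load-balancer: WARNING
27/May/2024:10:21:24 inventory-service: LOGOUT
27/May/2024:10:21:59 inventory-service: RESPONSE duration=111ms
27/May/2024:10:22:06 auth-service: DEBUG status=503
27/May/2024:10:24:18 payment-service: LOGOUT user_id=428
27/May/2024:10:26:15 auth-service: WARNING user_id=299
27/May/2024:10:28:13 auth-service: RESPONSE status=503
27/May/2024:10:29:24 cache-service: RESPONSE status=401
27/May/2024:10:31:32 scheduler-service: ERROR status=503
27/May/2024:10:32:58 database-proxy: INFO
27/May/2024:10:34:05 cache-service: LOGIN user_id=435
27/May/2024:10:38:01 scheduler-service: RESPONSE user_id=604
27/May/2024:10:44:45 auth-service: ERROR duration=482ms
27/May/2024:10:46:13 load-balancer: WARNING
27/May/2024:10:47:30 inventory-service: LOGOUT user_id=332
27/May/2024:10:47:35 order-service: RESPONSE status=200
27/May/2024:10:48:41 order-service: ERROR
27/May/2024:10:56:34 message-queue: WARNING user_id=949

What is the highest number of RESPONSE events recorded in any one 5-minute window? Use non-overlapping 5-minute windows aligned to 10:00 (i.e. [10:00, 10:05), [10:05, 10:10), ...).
2

To find the burst window:

1. Divide the log period into non-overlapping 5-minute windows starting at 10:00
2. Count RESPONSE events in each window
3. Find the window with maximum count
4. Maximum events in a window: 2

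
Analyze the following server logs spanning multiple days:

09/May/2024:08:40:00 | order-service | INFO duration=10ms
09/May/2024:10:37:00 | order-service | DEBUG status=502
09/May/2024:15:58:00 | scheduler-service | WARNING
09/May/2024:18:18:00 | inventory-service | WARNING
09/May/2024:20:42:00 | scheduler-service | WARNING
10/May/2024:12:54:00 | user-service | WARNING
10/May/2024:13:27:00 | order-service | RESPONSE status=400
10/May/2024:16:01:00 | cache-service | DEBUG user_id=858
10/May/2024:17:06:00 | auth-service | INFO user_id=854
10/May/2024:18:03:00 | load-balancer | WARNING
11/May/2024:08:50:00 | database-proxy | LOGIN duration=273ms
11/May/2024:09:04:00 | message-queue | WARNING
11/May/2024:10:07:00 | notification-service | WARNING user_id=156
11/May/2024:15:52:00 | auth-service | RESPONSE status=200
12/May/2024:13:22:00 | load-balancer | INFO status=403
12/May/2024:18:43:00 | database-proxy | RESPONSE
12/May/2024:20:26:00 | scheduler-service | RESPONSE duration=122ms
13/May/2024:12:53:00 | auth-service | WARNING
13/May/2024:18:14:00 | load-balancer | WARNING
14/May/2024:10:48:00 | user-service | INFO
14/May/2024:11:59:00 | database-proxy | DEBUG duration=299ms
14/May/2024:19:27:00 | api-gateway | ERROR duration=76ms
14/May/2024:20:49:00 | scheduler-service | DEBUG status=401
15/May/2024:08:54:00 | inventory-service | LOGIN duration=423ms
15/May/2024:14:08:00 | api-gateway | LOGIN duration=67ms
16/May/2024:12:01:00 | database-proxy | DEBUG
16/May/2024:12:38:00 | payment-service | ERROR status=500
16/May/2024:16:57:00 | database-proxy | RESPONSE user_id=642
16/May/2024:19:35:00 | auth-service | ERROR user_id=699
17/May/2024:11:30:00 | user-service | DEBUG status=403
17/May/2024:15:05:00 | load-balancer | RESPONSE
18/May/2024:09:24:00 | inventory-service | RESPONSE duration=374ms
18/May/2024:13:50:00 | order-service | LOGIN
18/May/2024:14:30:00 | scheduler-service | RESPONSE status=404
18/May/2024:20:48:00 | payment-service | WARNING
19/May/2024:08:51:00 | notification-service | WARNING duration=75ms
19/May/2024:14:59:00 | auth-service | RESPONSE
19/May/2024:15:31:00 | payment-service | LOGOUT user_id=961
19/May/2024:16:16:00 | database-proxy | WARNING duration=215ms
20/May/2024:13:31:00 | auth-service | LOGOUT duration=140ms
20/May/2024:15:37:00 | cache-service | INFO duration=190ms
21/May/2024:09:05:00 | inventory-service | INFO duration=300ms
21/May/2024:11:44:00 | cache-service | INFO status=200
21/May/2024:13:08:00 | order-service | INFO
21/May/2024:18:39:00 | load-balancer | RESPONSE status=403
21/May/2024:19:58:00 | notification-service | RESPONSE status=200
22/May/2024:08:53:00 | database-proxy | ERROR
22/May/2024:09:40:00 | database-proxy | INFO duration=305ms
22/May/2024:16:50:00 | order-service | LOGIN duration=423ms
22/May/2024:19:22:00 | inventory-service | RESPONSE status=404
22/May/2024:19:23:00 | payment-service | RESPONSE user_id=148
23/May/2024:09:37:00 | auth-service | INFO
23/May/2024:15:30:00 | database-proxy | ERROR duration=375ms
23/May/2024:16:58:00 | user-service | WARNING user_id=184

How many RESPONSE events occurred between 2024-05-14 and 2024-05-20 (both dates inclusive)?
5

To filter by date range:

1. Date range: 2024-05-14 through 2024-05-20, both dates inclusive
2. Filter for RESPONSE events whose date falls in this range
3. Count matching events: 5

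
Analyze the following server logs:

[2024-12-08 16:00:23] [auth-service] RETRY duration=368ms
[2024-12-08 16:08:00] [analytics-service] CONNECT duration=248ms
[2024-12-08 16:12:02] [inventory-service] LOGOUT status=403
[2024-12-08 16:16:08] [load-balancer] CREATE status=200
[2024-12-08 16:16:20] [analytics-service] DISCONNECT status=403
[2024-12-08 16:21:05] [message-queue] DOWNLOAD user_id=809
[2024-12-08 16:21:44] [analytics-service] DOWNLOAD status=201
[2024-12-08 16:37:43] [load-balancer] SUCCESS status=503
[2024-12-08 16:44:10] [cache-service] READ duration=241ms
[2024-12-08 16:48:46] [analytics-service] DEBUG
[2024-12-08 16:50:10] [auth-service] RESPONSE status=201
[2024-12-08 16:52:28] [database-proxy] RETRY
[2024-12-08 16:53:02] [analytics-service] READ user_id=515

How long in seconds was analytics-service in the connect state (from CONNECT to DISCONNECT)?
500

To calculate state duration:

1. Find CONNECT event for analytics-service: 2024-12-08 16:08:00
2. Find DISCONNECT event for analytics-service: 2024-12-08 16:16:20
3. Calculate duration: 2024-12-08 16:16:20 - 2024-12-08 16:08:00 = 500 seconds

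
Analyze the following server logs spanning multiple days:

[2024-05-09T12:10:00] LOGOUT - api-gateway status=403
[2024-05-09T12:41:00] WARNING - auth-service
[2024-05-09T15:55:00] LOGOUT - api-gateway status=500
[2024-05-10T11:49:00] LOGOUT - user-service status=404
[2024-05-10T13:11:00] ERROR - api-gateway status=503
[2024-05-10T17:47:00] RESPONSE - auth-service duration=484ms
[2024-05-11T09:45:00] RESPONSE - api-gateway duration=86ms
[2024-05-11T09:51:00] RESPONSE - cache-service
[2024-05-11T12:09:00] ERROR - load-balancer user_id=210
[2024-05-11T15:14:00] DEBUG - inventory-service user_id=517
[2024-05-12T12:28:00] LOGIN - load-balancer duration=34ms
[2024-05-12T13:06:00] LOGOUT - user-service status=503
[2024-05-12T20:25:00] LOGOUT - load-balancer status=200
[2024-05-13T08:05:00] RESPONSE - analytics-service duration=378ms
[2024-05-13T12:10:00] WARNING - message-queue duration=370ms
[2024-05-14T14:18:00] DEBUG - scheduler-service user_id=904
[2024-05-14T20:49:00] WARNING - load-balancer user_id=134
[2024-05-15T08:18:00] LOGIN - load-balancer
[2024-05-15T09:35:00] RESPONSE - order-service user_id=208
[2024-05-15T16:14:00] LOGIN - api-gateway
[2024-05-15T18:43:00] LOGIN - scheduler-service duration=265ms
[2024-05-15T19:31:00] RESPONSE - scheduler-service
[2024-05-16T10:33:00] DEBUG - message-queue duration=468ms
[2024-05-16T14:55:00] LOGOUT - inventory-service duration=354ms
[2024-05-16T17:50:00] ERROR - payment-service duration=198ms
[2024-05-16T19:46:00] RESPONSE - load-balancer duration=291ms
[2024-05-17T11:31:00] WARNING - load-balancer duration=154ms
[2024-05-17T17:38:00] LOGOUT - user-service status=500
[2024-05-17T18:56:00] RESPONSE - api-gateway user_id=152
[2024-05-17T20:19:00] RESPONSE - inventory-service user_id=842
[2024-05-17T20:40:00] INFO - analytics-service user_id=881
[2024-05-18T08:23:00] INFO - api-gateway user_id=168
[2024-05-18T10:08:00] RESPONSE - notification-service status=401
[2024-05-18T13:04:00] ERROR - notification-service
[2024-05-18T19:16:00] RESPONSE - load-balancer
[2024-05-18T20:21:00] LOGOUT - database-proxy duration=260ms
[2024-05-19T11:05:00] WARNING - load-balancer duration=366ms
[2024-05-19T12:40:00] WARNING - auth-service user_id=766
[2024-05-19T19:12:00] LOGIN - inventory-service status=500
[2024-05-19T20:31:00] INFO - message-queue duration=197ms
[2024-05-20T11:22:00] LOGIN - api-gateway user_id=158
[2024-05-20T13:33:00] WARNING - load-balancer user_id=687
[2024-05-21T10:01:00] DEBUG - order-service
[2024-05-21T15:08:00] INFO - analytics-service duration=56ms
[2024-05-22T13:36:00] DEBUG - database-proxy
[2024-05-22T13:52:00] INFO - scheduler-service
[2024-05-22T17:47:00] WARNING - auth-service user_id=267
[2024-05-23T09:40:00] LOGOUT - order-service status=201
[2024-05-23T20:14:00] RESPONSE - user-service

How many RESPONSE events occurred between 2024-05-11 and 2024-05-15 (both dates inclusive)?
5

To filter by date range:

1. Date range: 2024-05-11 through 2024-05-15, both dates inclusive
2. Filter for RESPONSE events whose date falls in this range
3. Count matching events: 5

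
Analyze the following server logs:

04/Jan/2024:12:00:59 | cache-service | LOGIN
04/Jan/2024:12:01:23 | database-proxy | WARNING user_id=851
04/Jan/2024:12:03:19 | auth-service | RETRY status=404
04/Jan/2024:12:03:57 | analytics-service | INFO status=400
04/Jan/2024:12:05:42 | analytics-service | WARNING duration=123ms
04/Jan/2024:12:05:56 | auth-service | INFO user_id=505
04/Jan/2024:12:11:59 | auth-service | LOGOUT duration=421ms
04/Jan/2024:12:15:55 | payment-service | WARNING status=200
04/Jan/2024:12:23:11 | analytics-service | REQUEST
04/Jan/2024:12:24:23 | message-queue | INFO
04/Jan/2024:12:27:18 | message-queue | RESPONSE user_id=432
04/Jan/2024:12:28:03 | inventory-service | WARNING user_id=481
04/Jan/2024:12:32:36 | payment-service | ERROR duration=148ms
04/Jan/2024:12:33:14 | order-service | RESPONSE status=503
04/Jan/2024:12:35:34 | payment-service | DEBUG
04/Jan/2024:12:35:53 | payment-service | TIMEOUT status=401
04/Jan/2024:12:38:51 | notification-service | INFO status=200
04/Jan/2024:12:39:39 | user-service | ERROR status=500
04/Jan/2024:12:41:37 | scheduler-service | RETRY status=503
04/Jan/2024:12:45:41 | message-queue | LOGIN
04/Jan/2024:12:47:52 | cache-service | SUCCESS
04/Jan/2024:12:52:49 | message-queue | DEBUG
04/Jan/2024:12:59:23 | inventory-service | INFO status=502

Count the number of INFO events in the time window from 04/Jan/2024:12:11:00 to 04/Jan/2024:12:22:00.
0

To count events in the time window:

1. Window boundaries: 04/Jan/2024:12:11:00 to 04/Jan/2024:12:22:00
2. Filter for INFO events within this window
3. Count matching events: 0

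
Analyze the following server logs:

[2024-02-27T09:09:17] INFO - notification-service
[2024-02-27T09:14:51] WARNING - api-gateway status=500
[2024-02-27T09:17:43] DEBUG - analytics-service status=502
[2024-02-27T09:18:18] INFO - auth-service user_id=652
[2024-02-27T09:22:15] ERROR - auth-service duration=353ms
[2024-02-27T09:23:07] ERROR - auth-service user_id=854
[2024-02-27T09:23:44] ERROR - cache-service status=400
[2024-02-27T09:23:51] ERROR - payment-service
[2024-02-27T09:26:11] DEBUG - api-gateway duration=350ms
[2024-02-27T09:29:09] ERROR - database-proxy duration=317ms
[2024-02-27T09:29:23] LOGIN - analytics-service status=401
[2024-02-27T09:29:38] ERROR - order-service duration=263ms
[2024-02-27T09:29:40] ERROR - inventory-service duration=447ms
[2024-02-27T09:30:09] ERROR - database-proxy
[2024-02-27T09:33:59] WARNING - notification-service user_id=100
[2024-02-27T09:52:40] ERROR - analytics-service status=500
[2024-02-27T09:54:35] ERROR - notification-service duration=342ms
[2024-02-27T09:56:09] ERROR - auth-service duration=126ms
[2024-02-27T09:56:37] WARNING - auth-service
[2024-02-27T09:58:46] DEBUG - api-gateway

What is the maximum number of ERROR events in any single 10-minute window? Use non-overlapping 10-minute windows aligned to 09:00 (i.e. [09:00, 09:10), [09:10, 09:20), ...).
7

To find the burst window:

1. Divide the log period into non-overlapping 10-minute windows starting at 09:00
2. Count ERROR events in each window
3. Find the window with maximum count
4. Maximum events in a window: 7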